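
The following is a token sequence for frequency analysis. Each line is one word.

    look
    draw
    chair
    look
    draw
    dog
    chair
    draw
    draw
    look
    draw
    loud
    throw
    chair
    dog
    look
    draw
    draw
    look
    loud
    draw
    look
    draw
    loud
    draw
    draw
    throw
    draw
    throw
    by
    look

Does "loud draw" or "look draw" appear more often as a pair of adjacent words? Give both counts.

"look draw" (5 vs 2)

"loud draw": 2 occurrences
"look draw": 5 occurrences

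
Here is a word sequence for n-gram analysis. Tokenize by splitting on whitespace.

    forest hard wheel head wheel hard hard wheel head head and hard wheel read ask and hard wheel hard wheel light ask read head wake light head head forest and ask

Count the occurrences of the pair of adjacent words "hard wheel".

5

Scanning the 30 overlapping bigram windows for "hard wheel":
  position 2–3: hard wheel
  position 7–8: hard wheel
  position 12–13: hard wheel
  position 17–18: hard wheel
  position 19–20: hard wheel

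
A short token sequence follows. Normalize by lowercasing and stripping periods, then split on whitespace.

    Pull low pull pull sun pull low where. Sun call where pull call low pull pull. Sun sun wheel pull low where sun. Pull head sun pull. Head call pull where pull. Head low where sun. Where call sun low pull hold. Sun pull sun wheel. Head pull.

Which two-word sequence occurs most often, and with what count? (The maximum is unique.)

"sun pull", 4 times

Bigram frequencies (highest first):
  sun pull: 4
  pull low: 3
  low pull: 3
  pull sun: 3
  low where: 3
  where sun: 3
  … (23 more, each ≤ 3)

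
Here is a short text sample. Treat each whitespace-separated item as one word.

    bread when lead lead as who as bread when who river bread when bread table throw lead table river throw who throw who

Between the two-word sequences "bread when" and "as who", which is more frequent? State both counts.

"bread when": 3 occurrences
"as who": 1 occurrence

"bread when" (3 vs 1)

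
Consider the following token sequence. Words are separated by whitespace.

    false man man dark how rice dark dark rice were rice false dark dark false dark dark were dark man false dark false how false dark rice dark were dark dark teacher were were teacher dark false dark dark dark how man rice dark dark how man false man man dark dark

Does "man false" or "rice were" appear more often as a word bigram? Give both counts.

"man false" (2 vs 1)

"man false": 2 occurrences
"rice were": 1 occurrence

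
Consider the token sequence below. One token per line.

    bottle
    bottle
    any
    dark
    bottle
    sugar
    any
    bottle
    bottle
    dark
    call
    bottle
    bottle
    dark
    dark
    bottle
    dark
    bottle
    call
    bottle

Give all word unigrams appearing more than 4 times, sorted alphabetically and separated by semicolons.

Unigram counts meeting the condition (more than 4 times):
  bottle: 10
  dark: 5

bottle; dark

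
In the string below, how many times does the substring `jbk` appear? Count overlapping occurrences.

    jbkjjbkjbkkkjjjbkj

Sliding a length-3 window over the 18 characters (16 positions):
  position 1–3: jbk
  position 5–7: jbk
  position 8–10: jbk
  position 15–17: jbk

4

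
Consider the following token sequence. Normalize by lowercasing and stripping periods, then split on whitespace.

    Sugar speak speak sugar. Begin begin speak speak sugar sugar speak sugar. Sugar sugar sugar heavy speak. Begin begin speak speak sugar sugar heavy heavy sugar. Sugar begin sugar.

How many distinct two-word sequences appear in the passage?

13

29 tokens → 28 bigram windows in total.
Repeated bigrams (each contributes count−1 duplicates):
  sugar sugar: 6
  speak sugar: 4
  speak speak: 3
  begin begin: 2
  begin speak: 2
  sugar begin: 2
  sugar heavy: 2
  sugar speak: 2
15 duplicate windows → 28 − 15 = 13 distinct.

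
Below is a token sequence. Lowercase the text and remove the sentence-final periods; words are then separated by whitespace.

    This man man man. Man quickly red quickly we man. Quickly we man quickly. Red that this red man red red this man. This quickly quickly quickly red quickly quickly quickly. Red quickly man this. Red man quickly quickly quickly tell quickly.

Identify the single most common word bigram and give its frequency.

"quickly quickly", 6 times

Bigram frequencies (highest first):
  quickly quickly: 6
  man quickly: 4
  quickly red: 4
  man man: 3
  red quickly: 3
  this man: 2
  … (14 more, each ≤ 2)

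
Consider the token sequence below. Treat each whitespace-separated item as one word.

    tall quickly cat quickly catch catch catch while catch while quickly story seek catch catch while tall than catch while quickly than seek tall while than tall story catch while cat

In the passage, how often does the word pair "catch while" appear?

Scanning the 30 overlapping bigram windows for "catch while":
  position 7–8: catch while
  position 9–10: catch while
  position 15–16: catch while
  position 19–20: catch while
  position 29–30: catch while

5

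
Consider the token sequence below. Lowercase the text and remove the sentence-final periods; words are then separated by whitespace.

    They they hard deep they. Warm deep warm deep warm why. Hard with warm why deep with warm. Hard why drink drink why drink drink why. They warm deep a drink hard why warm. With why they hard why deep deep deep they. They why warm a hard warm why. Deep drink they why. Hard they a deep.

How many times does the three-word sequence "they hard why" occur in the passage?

1

Scanning the 56 overlapping trigram windows for "they hard why":
  position 37–39: they hard why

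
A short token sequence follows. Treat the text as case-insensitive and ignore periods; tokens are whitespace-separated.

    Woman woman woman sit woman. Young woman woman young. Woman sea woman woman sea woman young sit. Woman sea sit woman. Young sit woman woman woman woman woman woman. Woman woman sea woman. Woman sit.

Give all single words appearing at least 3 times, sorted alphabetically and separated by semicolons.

sea; sit; woman; young

Unigram counts meeting the condition (at least 3 times):
  sea: 4
  sit: 5
  woman: 22
  young: 4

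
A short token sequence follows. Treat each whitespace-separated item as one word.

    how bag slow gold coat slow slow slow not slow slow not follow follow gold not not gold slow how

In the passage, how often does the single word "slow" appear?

7

Scanning the 20 tokens for "slow":
  position 3: slow
  position 6: slow
  position 7: slow
  position 8: slow
  position 10: slow
  position 11: slow
  position 19: slow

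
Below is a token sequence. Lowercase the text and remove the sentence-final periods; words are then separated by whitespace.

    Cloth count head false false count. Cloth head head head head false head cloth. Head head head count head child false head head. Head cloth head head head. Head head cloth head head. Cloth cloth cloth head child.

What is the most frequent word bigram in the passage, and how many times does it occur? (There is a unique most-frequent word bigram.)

Bigram frequencies (highest first):
  head head: 12
  cloth head: 5
  head cloth: 4
  count head: 2
  head false: 2
  false head: 2
  … (8 more, each ≤ 2)

"head head", 12 times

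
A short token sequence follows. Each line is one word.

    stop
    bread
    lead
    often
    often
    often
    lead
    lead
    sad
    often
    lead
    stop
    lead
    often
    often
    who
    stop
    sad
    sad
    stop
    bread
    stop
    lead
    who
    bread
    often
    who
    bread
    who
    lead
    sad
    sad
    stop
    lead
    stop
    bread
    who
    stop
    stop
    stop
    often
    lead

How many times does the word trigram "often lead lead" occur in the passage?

Scanning the 40 overlapping trigram windows for "often lead lead":
  position 6–8: often lead lead

1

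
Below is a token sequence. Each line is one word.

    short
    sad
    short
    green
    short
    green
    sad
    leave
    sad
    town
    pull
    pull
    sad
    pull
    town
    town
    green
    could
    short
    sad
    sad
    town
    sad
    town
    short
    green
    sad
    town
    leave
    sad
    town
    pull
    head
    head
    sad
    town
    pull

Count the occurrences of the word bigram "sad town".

Scanning the 36 overlapping bigram windows for "sad town":
  position 9–10: sad town
  position 21–22: sad town
  position 23–24: sad town
  position 27–28: sad town
  position 30–31: sad town
  position 35–36: sad town

6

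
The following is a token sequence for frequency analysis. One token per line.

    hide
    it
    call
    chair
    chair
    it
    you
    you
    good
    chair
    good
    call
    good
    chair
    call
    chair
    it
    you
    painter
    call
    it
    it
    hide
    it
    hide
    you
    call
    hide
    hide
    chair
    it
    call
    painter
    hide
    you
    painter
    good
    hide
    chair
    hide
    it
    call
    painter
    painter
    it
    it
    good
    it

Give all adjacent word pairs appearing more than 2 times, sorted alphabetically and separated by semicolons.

Bigram counts meeting the condition (more than 2 times):
  chair it: 3
  hide it: 3
  it call: 3

chair it; hide it; it call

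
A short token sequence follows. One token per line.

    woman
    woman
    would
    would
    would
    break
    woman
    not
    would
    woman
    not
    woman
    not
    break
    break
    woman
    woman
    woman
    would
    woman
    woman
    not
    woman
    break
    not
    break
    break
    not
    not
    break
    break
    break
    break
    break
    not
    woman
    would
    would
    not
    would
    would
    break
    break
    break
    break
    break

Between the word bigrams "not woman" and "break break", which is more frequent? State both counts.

"break break" (10 vs 3)

"not woman": 3 occurrences
"break break": 10 occurrences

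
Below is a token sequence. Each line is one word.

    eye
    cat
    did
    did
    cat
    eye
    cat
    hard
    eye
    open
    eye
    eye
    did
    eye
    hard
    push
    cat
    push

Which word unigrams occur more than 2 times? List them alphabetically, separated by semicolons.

Unigram counts meeting the condition (more than 2 times):
  cat: 4
  did: 3
  eye: 6

cat; did; eye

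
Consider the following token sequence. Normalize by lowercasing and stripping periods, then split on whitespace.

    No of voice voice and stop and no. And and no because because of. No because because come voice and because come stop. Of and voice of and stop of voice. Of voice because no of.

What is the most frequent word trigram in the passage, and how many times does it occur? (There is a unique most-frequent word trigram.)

"no because because", 2 times

Trigram frequencies (highest first):
  no because because: 2
  no of voice: 1
  of voice voice: 1
  voice voice and: 1
  voice and stop: 1
  and stop and: 1
  … (27 more, each ≤ 1)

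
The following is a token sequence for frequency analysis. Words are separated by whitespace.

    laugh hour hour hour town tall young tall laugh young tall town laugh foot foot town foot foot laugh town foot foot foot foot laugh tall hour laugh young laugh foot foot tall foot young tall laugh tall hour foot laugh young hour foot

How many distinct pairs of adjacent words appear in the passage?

44 tokens → 43 bigram windows in total.
Repeated bigrams (each contributes count−1 duplicates):
  foot foot: 6
  foot laugh: 3
  laugh young: 3
  young tall: 3
  hour foot: 2
  hour hour: 2
  laugh foot: 2
  laugh tall: 2
  … (3 more repeated)
18 duplicate windows → 43 − 18 = 25 distinct.

25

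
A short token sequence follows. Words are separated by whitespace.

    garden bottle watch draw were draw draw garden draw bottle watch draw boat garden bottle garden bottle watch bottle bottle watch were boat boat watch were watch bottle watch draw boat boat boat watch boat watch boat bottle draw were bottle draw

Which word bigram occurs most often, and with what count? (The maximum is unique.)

Bigram frequencies (highest first):
  bottle watch: 5
  garden bottle: 3
  watch draw: 3
  boat boat: 3
  boat watch: 3
  draw were: 2
  … (17 more, each ≤ 2)

"bottle watch", 5 times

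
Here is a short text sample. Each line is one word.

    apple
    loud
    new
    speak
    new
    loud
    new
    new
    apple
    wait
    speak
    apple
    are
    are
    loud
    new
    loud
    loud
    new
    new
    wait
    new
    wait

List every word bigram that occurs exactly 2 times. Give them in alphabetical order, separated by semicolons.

Bigram counts meeting the condition (exactly 2 times):
  new loud: 2
  new new: 2
  new wait: 2

new loud; new new; new wait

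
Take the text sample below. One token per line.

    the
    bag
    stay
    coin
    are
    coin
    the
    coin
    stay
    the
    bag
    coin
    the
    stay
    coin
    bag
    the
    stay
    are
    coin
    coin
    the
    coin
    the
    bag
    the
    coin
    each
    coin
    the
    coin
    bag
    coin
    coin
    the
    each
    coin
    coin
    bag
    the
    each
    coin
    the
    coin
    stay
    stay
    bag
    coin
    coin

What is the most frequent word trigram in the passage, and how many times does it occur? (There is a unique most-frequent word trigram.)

Trigram frequencies (highest first):
  coin the coin: 4
  the coin stay: 2
  coin bag the: 2
  coin coin the: 2
  each coin the: 2
  bag coin coin: 2
  … (32 more, each ≤ 2)

"coin the coin", 4 times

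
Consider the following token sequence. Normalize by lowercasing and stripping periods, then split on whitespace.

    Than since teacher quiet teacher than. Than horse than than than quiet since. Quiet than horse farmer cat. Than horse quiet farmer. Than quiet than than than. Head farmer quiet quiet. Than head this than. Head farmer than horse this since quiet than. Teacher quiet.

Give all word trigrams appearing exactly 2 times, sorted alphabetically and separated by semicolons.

since quiet than; than head farmer; than than than

Trigram counts meeting the condition (exactly 2 times):
  since quiet than: 2
  than head farmer: 2
  than than than: 2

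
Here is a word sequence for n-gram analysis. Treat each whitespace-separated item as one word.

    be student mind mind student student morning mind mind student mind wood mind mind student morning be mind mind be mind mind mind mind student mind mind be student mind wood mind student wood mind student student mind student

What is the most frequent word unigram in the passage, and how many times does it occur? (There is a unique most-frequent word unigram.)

"mind", 19 times

Unigram frequencies (highest first):
  mind: 19
  student: 11
  be: 4
  wood: 3
  morning: 2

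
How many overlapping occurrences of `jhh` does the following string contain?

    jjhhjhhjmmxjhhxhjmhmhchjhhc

Sliding a length-3 window over the 27 characters (25 positions):
  position 2–4: jhh
  position 5–7: jhh
  position 12–14: jhh
  position 24–26: jhh

4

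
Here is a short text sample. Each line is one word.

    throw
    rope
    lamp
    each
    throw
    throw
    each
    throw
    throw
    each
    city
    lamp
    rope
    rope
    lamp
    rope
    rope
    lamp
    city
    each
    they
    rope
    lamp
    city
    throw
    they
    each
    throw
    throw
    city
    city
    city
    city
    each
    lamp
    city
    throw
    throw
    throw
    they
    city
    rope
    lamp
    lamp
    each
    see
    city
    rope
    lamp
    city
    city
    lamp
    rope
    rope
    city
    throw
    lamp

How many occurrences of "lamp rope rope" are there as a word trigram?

3

Scanning the 55 overlapping trigram windows for "lamp rope rope":
  position 12–14: lamp rope rope
  position 15–17: lamp rope rope
  position 52–54: lamp rope rope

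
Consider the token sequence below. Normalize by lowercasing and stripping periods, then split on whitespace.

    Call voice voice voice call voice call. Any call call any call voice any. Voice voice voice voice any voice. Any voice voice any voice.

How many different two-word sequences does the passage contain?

25 tokens → 24 bigram windows in total.
Repeated bigrams (each contributes count−1 duplicates):
  voice voice: 6
  any voice: 4
  voice any: 4
  call voice: 3
  any call: 2
  call any: 2
  voice call: 2
16 duplicate windows → 24 − 16 = 8 distinct.

8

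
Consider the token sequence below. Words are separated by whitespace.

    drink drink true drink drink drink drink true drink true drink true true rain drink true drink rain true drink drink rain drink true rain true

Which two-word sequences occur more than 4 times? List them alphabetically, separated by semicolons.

Bigram counts meeting the condition (more than 4 times):
  drink drink: 5
  drink true: 6
  true drink: 5

drink drink; drink true; true drink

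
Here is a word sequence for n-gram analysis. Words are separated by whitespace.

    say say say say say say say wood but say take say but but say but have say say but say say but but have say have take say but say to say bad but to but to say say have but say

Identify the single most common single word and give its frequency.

Unigram frequencies (highest first):
  say: 21
  but: 11
  have: 4
  to: 3
  take: 2
  wood: 1
  … (1 more, each ≤ 1)

"say", 21 times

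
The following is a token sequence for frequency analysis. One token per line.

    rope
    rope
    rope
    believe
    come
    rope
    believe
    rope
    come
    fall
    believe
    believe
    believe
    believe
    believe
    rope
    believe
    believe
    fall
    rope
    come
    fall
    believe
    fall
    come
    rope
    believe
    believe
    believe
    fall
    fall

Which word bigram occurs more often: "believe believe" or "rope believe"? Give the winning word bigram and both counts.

"believe believe" (7 vs 4)

"believe believe": 7 occurrences
"rope believe": 4 occurrences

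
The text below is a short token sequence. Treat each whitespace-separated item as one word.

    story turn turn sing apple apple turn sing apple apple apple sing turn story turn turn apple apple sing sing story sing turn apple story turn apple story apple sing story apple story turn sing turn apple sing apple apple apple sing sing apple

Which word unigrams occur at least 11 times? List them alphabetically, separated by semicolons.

Unigram counts meeting the condition (at least 11 times):
  apple: 16
  sing: 11

apple; sing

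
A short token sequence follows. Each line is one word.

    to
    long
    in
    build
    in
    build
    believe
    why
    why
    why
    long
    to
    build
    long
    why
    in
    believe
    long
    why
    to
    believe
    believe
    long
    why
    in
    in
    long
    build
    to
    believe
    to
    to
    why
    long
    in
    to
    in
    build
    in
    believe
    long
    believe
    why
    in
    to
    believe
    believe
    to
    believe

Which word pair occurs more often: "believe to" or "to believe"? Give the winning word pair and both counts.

"to believe" (4 vs 2)

"believe to": 2 occurrences
"to believe": 4 occurrences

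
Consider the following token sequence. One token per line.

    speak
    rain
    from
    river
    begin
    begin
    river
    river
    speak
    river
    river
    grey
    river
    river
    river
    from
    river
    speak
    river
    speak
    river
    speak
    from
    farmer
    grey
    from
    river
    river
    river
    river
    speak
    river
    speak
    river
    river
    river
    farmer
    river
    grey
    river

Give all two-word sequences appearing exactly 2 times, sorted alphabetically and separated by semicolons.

Bigram counts meeting the condition (exactly 2 times):
  grey river: 2
  river grey: 2

grey river; river grey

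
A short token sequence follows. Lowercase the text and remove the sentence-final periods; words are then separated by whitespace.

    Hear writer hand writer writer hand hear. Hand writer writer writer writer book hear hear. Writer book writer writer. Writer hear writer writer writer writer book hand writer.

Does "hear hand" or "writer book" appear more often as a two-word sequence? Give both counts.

"writer book" (3 vs 1)

"hear hand": 1 occurrence
"writer book": 3 occurrences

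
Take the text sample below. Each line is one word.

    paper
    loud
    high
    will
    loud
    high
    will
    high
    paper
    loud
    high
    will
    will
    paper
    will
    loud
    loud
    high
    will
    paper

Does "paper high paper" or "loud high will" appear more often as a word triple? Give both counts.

"paper high paper": 0 occurrences
"loud high will": 4 occurrences

"loud high will" (4 vs 0)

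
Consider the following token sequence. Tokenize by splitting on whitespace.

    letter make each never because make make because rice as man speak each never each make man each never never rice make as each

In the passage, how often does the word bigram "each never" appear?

3

Scanning the 23 overlapping bigram windows for "each never":
  position 3–4: each never
  position 13–14: each never
  position 18–19: each never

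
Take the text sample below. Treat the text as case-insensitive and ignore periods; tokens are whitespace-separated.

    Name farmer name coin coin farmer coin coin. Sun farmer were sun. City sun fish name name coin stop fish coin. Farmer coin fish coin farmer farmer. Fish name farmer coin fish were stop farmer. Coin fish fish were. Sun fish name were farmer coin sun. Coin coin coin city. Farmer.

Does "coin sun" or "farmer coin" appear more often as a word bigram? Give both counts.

"farmer coin" (5 vs 2)

"coin sun": 2 occurrences
"farmer coin": 5 occurrences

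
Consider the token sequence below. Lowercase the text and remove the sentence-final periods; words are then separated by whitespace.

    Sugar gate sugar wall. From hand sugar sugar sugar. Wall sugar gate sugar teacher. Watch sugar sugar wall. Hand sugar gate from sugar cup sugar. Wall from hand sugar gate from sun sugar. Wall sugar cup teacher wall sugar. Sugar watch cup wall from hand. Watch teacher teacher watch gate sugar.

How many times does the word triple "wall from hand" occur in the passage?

Scanning the 49 overlapping trigram windows for "wall from hand":
  position 4–6: wall from hand
  position 26–28: wall from hand
  position 43–45: wall from hand

3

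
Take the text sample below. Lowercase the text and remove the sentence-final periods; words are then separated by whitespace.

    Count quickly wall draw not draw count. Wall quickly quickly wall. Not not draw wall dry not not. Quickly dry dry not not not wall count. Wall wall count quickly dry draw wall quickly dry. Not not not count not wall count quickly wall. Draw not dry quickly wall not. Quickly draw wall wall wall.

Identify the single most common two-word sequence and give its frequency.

"not not", 6 times

Bigram frequencies (highest first):
  not not: 6
  quickly wall: 4
  count quickly: 3
  draw wall: 3
  dry not: 3
  quickly dry: 3
  … (20 more, each ≤ 3)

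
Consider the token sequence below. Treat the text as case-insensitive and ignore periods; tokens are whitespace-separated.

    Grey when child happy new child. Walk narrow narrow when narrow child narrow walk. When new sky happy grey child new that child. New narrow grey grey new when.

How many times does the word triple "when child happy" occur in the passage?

Scanning the 27 overlapping trigram windows for "when child happy":
  position 2–4: when child happy

1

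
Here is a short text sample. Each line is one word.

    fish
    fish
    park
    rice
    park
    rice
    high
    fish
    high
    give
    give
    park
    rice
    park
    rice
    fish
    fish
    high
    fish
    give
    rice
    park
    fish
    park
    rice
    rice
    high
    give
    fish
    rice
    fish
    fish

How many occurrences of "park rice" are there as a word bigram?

5

Scanning the 31 overlapping bigram windows for "park rice":
  position 3–4: park rice
  position 5–6: park rice
  position 12–13: park rice
  position 14–15: park rice
  position 24–25: park rice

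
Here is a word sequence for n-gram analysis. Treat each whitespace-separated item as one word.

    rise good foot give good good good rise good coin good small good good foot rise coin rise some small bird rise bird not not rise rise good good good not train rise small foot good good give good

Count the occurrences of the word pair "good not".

1

Scanning the 38 overlapping bigram windows for "good not":
  position 30–31: good not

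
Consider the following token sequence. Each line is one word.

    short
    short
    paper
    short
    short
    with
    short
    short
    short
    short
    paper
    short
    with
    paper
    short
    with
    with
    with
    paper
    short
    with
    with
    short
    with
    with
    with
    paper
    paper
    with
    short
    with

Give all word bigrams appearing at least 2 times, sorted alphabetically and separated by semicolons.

Bigram counts meeting the condition (at least 2 times):
  paper short: 4
  short paper: 2
  short short: 5
  short with: 6
  with paper: 3
  with short: 3
  with with: 5

paper short; short paper; short short; short with; with paper; with short; with with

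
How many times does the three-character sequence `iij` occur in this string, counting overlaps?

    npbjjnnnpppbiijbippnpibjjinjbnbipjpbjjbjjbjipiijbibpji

2

Sliding a length-3 window over the 54 characters (52 positions):
  position 13–15: iij
  position 46–48: iij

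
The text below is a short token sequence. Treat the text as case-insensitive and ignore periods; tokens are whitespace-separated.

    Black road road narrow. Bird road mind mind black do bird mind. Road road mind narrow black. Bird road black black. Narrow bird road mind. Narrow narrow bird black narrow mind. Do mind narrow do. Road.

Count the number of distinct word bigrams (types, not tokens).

36 tokens → 35 bigram windows in total.
Repeated bigrams (each contributes count−1 duplicates):
  bird road: 3
  mind narrow: 3
  narrow bird: 3
  road mind: 3
  black narrow: 2
  road road: 2
10 duplicate windows → 35 − 10 = 25 distinct.

25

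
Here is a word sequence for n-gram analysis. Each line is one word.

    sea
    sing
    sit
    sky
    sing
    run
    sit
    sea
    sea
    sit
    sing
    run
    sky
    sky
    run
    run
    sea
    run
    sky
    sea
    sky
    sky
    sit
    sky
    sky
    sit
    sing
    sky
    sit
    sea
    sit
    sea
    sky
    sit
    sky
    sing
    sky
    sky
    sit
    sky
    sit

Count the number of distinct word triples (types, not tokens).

34

41 tokens → 39 trigram windows in total.
Repeated trigrams (each contributes count−1 duplicates):
  sky sit sky: 3
  sky sky sit: 3
  sit sky sing: 2
5 duplicate windows → 39 − 5 = 34 distinct.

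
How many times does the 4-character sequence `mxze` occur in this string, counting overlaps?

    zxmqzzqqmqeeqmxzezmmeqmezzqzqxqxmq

Sliding a length-4 window over the 34 characters (31 positions):
  position 14–17: mxze

1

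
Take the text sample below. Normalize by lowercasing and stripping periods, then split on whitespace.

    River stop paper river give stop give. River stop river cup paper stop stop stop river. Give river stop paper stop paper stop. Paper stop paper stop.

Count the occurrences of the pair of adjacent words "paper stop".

5

Scanning the 26 overlapping bigram windows for "paper stop":
  position 12–13: paper stop
  position 20–21: paper stop
  position 22–23: paper stop
  position 24–25: paper stop
  position 26–27: paper stop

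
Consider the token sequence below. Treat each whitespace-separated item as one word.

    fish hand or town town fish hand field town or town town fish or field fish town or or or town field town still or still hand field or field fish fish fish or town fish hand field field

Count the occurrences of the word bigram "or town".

4

Scanning the 38 overlapping bigram windows for "or town":
  position 3–4: or town
  position 10–11: or town
  position 20–21: or town
  position 34–35: or town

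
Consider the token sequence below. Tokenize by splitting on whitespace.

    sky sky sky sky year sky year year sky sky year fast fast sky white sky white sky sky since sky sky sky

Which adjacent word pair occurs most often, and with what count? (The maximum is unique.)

Bigram frequencies (highest first):
  sky sky: 7
  sky year: 3
  year sky: 2
  sky white: 2
  white sky: 2
  year year: 1
  … (5 more, each ≤ 1)

"sky sky", 7 times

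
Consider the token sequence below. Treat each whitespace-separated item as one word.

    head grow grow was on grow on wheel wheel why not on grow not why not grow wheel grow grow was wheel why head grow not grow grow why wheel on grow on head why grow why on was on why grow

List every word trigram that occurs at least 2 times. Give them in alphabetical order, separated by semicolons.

Trigram counts meeting the condition (at least 2 times):
  grow grow was: 2
  on grow on: 2

grow grow was; on grow on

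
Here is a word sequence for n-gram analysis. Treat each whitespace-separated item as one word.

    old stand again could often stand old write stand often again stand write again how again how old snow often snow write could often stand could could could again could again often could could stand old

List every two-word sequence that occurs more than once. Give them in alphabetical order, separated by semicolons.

again could; again how; could again; could could; could often; often stand; stand old

Bigram counts meeting the condition (more than once):
  again could: 2
  again how: 2
  could again: 2
  could could: 3
  could often: 2
  often stand: 2
  stand old: 2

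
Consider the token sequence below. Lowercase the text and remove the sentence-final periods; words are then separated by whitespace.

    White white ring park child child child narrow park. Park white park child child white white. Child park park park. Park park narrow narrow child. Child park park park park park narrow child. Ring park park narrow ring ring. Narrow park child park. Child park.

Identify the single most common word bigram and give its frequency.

"park park", 10 times

Bigram frequencies (highest first):
  park park: 10
  park child: 4
  child child: 4
  child park: 4
  park narrow: 3
  white white: 2
  … (14 more, each ≤ 2)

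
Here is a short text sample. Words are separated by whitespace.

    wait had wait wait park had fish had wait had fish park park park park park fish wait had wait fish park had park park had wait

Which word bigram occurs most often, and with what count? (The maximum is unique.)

"park park", 5 times

Bigram frequencies (highest first):
  park park: 5
  had wait: 4
  wait had: 3
  park had: 3
  had fish: 2
  fish park: 2
  … (7 more, each ≤ 1)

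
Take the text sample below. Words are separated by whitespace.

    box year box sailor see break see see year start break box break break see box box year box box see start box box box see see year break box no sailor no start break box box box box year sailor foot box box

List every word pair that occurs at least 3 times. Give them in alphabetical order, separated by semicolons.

box box; box year; break box

Bigram counts meeting the condition (at least 3 times):
  box box: 8
  box year: 3
  break box: 3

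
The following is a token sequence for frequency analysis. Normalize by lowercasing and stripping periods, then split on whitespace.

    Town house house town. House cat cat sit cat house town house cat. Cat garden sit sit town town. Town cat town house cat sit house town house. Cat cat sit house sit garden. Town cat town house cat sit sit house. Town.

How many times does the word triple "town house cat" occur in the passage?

5

Scanning the 41 overlapping trigram windows for "town house cat":
  position 4–6: town house cat
  position 11–13: town house cat
  position 22–24: town house cat
  position 27–29: town house cat
  position 37–39: town house cat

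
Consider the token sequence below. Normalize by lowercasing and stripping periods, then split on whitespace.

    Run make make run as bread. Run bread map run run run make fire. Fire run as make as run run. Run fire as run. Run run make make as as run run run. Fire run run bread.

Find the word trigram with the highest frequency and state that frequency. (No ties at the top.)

"run run run", 4 times

Trigram frequencies (highest first):
  run run run: 4
  as run run: 3
  run make make: 2
  run run make: 2
  run run fire: 2
  make make run: 1
  … (22 more, each ≤ 1)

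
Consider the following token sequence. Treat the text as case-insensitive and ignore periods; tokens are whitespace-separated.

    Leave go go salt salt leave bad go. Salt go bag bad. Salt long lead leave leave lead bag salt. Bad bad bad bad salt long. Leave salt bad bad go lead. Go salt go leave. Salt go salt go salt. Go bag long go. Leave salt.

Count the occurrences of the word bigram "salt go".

Scanning the 46 overlapping bigram windows for "salt go":
  position 9–10: salt go
  position 34–35: salt go
  position 37–38: salt go
  position 39–40: salt go
  position 41–42: salt go

5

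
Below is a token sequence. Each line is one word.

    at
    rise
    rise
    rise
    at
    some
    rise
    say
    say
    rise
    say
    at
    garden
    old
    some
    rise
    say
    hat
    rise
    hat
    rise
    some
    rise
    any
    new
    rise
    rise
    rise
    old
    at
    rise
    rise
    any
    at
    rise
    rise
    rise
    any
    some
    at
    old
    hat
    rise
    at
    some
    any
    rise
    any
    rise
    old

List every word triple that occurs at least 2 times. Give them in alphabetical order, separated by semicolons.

at rise rise; rise at some; rise rise any; rise rise rise; some rise say

Trigram counts meeting the condition (at least 2 times):
  at rise rise: 3
  rise at some: 2
  rise rise any: 2
  rise rise rise: 3
  some rise say: 2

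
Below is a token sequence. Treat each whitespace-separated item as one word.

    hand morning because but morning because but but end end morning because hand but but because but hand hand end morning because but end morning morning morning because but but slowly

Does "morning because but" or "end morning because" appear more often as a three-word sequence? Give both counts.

"morning because but" (4 vs 2)

"morning because but": 4 occurrences
"end morning because": 2 occurrences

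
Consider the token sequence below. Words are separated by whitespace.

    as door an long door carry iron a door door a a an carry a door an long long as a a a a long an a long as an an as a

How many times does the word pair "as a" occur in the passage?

2

Scanning the 32 overlapping bigram windows for "as a":
  position 20–21: as a
  position 32–33: as a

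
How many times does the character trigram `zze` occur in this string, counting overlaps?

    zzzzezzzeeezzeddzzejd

Sliding a length-3 window over the 21 characters (19 positions):
  position 3–5: zze
  position 7–9: zze
  position 12–14: zze
  position 17–19: zze

4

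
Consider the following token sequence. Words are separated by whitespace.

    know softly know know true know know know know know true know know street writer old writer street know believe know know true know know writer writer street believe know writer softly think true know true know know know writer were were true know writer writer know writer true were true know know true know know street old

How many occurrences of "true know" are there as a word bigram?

Scanning the 57 overlapping bigram windows for "true know":
  position 5–6: true know
  position 11–12: true know
  position 23–24: true know
  position 34–35: true know
  position 36–37: true know
  position 43–44: true know
  position 51–52: true know
  position 54–55: true know

8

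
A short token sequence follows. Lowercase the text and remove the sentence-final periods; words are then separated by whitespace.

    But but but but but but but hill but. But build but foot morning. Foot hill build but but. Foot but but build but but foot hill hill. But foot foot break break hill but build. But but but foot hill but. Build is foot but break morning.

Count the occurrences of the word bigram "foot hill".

Scanning the 47 overlapping bigram windows for "foot hill":
  position 15–16: foot hill
  position 26–27: foot hill
  position 40–41: foot hill

3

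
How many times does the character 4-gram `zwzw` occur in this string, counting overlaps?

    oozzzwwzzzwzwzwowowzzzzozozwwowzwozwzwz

Sliding a length-4 window over the 39 characters (36 positions):
  position 10–13: zwzw
  position 12–15: zwzw
  position 35–38: zwzw

3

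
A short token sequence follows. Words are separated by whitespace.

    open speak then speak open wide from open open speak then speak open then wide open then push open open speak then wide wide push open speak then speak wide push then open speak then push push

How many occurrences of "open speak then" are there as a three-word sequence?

5

Scanning the 35 overlapping trigram windows for "open speak then":
  position 1–3: open speak then
  position 9–11: open speak then
  position 20–22: open speak then
  position 26–28: open speak then
  position 33–35: open speak then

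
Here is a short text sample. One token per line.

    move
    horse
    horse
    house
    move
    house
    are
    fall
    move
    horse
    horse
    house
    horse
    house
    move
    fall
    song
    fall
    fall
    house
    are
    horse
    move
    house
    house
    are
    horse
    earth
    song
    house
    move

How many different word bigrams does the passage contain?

31 tokens → 30 bigram windows in total.
Repeated bigrams (each contributes count−1 duplicates):
  horse house: 3
  house are: 3
  house move: 3
  are horse: 2
  horse horse: 2
  move horse: 2
  move house: 2
10 duplicate windows → 30 − 10 = 20 distinct.

20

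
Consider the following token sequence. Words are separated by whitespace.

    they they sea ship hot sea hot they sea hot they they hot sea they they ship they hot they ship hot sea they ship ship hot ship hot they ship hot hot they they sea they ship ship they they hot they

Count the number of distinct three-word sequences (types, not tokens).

43 tokens → 41 trigram windows in total.
Repeated trigrams (each contributes count−1 duplicates):
  hot sea they: 2
  hot they ship: 2
  hot they they: 2
  sea hot they: 2
  sea they ship: 2
  ship hot sea: 2
  they hot they: 2
  they ship hot: 2
  … (3 more repeated)
11 duplicate windows → 41 − 11 = 30 distinct.

30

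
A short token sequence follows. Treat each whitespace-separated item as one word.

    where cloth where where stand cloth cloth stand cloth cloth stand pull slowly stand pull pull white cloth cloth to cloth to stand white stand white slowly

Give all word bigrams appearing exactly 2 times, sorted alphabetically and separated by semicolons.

Bigram counts meeting the condition (exactly 2 times):
  cloth stand: 2
  cloth to: 2
  stand cloth: 2
  stand pull: 2
  stand white: 2

cloth stand; cloth to; stand cloth; stand pull; stand white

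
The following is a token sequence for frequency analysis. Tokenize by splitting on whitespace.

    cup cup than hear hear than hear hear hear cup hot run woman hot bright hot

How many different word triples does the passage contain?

16 tokens → 14 trigram windows in total.
Repeated trigrams (each contributes count−1 duplicates):
  than hear hear: 2
1 duplicate windows → 14 − 1 = 13 distinct.

13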